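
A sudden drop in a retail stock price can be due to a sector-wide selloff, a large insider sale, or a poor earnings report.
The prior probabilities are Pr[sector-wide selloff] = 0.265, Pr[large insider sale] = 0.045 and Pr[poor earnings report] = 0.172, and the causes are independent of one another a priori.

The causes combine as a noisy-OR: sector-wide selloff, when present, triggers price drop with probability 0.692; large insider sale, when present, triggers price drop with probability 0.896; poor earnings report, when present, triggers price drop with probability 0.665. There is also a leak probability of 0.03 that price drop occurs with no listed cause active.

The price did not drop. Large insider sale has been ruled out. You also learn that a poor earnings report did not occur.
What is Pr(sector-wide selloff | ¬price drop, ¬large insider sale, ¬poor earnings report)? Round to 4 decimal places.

Pr(sector-wide selloff | ¬price drop, ¬large insider sale, ¬poor earnings report) ≈ 0.0999

Under noisy-OR, P(price drop | causes) = 1 − (1−0.03)·∏(1−qᵢ) over the active causes.
For the numerator, keep only sector-wide selloff=true terms: 0.29876·0.265 = 0.079171
Denominator P(¬price drop | ¬large insider sale, ¬poor earnings report): 0.97·0.735 + 0.29876·0.265 = 0.792121
Posterior = 0.079171 / 0.792121 ≈ 0.0999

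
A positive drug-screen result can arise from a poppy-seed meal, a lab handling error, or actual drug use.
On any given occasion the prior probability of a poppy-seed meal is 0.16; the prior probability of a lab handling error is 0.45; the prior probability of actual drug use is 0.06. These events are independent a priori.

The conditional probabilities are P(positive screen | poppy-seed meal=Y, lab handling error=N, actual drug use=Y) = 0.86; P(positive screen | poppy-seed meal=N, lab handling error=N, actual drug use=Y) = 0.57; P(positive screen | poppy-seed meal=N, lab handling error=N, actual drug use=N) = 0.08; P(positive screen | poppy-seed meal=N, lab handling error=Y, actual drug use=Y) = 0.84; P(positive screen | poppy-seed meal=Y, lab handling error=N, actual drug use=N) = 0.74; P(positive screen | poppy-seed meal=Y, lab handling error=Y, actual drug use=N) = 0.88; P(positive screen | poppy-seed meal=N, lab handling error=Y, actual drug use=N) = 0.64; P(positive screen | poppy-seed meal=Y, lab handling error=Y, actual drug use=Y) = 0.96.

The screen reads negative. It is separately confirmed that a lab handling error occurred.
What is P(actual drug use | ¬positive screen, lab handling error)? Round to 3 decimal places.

P(actual drug use | ¬positive screen, lab handling error) ≈ 0.027

Numerator (weight on configurations with actual drug use): 0.008064 + 0.000384 = 0.008448
Normalizer over all consistent configurations: 0.36*0.84*0.94 + 0.16*0.84*0.06 + 0.12*0.16*0.94 + 0.04*0.16*0.06 = 0.310752
Posterior = 0.008448 / 0.310752 ≈ 0.027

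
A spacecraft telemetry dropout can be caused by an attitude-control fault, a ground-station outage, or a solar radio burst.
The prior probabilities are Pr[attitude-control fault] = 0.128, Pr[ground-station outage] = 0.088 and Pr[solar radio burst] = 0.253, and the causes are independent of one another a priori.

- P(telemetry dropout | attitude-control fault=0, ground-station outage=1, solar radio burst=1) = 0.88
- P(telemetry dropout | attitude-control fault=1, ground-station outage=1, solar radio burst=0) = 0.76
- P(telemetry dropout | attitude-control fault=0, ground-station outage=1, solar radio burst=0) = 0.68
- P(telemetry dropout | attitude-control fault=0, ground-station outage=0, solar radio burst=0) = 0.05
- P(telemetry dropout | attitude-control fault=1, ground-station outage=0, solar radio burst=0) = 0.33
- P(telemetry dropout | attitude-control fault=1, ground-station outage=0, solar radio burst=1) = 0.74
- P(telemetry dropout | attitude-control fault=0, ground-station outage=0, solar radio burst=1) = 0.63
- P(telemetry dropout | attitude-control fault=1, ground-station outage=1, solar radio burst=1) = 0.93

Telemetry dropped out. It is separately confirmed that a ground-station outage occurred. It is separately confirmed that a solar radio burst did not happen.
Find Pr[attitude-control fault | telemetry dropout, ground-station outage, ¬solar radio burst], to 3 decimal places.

Pr[attitude-control fault | telemetry dropout, ground-station outage, ¬solar radio burst] ≈ 0.141

Sum P(telemetry dropout|·) weighted by the priors over both values of attitude-control fault:
  P(telemetry dropout | ground-station outage, ¬solar radio burst) = 0.68*0.872 + 0.76*0.128
        = 0.592960 + 0.097280 = 0.690240
Configurations with attitude-control fault contribute 0.097280, so
  P(attitude-control fault | telemetry dropout, ground-station outage, ¬solar radio burst) = 0.097280 / 0.690240 ≈ 0.141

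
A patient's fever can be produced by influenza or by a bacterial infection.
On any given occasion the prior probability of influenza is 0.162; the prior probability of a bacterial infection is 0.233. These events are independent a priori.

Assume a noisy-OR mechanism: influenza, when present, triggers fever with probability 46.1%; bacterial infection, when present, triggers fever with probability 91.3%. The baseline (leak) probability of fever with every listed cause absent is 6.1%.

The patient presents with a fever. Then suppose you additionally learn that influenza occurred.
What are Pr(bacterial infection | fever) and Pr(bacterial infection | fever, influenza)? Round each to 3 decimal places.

Under noisy-OR, P(fever | causes) = 1 − (1−0.061)·∏(1−qᵢ) over the active causes.
Sum P(fever|·) weighted by the priors over the 4 (influenza, bacterial infection) configurations:
  P(fever) = 0.061*0.838*0.767 + 0.918307*0.838*0.233 + 0.493879*0.162*0.767 + 0.955967*0.162*0.233
        = 0.039208 + 0.179303 + 0.061366 + 0.036084 = 0.315961
Configurations with bacterial infection contribute 0.215387, so
  P(bacterial infection | fever) = 0.215387 / 0.315961 ≈ 0.682

With the extra evidence:
Weight on bacterial infection=true, given the evidence: 0.955967·0.233 = 0.222740
The normalizing constant is 0.493879·0.767 + 0.955967·0.233 = 0.601545
Posterior = 0.222740 / 0.601545 ≈ 0.370
The drop from 0.682 to 0.370 is the explaining-away (discounting) effect.

Pr(bacterial infection | fever) ≈ 0.682; Pr(bacterial infection | fever, influenza) ≈ 0.370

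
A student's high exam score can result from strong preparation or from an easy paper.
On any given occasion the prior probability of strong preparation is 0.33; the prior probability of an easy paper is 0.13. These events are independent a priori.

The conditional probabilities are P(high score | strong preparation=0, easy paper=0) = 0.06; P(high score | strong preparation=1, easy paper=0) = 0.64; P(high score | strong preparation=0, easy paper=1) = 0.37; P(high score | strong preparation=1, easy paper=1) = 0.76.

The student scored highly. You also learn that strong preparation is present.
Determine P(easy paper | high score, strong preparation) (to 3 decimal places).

For the numerator, keep only easy paper=true terms: 0.76×0.13 = 0.098800
Denominator P(high score | strong preparation): 0.64×0.87 + 0.76×0.13 = 0.655600
P(easy paper | high score, strong preparation) = 0.098800/0.655600 ≈ 0.151

P(easy paper | high score, strong preparation) ≈ 0.151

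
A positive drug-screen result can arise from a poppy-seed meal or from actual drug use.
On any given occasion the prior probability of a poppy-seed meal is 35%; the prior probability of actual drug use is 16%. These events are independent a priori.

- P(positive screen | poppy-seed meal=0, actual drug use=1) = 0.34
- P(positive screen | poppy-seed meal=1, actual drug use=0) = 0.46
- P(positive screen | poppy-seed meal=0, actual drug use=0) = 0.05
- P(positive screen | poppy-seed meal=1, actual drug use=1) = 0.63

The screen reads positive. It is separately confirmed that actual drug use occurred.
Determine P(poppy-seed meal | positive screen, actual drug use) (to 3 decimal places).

For the numerator, keep only poppy-seed meal=true terms: 0.63·0.35 = 0.220500
The normalizing constant is 0.34·0.65 + 0.63·0.35 = 0.441500
P(poppy-seed meal | positive screen, actual drug use) = 0.220500/0.441500 ≈ 0.499

P(poppy-seed meal | positive screen, actual drug use) ≈ 0.499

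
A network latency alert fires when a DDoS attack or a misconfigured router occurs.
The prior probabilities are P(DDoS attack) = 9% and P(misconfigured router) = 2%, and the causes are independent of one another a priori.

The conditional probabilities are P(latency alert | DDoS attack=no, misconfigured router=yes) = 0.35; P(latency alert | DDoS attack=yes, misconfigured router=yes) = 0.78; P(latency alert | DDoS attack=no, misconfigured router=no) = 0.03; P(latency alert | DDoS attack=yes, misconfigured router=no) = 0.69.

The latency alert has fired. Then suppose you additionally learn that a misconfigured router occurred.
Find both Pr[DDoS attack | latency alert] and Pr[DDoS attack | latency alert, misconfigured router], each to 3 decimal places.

P(latency alert) = 0.03·0.91·0.98 + 0.35·0.91·0.02 + 0.69·0.09·0.98 + 0.78·0.09·0.02 = 0.026754 + 0.006370 + 0.060858 + 0.001404 = 0.095386
Of this, 0.062262 comes from 0.060858 + 0.001404 (the DDoS attack=true cases).
Hence the posterior is 0.062262/0.095386 ≈ 0.653.

Now condition on the additional information:
P(latency alert | misconfigured router) = 0.35·0.91 + 0.78·0.09 = 0.318500 + 0.070200 = 0.388700
The DDoS attack-present share is 0.78·0.09 = 0.070200.
Hence the posterior is 0.070200/0.388700 ≈ 0.181.
This is intercausal reasoning (explaining away): once misconfigured router accounts for the latency alert, DDoS attack becomes less likely.

Pr[DDoS attack | latency alert] ≈ 0.653; Pr[DDoS attack | latency alert, misconfigured router] ≈ 0.181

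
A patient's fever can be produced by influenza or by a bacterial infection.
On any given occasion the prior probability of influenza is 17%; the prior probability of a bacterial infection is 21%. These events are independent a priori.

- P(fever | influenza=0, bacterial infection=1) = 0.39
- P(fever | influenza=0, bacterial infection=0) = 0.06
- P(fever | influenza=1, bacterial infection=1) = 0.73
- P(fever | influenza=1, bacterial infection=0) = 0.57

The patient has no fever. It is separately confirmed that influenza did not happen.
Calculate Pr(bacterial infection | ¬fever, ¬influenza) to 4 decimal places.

Numerator (weight on configurations with bacterial infection): 0.61·0.21 = 0.128100
Denominator P(¬fever | ¬influenza): 0.94·0.79 + 0.61·0.21 = 0.870700
P(bacterial infection | ¬fever, ¬influenza) = 0.128100/0.870700 ≈ 0.1471

Pr(bacterial infection | ¬fever, ¬influenza) ≈ 0.1471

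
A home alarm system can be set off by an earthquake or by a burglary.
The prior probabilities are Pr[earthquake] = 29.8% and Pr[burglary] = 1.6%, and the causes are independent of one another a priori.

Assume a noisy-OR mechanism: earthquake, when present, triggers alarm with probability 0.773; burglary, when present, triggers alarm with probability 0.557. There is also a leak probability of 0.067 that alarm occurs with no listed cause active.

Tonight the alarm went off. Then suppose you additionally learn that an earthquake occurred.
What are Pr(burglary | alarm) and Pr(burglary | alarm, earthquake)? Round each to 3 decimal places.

Pr(burglary | alarm) ≈ 0.038; Pr(burglary | alarm, earthquake) ≈ 0.018

Under noisy-OR, P(alarm | causes) = 1 − (1−0.067)·∏(1−qᵢ) over the active causes.
P(alarm) = 0.067*0.702*0.984 + 0.586681*0.702*0.016 + 0.788209*0.298*0.984 + 0.906177*0.298*0.016 = 0.046281 + 0.006590 + 0.231128 + 0.004321 = 0.288320
Restricting to configurations with burglary present: 0.006590 + 0.004321 = 0.010911.
P(burglary | alarm) = 0.010911 / 0.288320 ≈ 0.038

With the extra evidence:
Sum P(alarm|·) weighted by the priors over both values of burglary:
  P(alarm | earthquake) = 0.788209·0.984 + 0.906177·0.016
        = 0.775598 + 0.014499 = 0.790097
The terms with burglary present sum to 0.014499, so
  P(burglary | alarm, earthquake) = 0.014499 / 0.790097 ≈ 0.018
The drop from 0.038 to 0.018 is the explaining-away (discounting) effect.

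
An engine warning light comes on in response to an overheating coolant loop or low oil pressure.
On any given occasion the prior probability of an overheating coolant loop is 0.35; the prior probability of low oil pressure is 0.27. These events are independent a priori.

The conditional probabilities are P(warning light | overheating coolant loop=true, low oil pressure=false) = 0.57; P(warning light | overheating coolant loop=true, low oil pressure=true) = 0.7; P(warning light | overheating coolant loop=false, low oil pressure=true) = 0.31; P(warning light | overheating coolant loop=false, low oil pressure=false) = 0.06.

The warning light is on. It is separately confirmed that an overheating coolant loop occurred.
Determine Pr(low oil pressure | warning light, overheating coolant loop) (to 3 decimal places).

Pr(low oil pressure | warning light, overheating coolant loop) ≈ 0.312

Weight on low oil pressure=true, given the evidence: 0.7·0.27 = 0.189000
The normalizing constant is 0.57·0.73 + 0.7·0.27 = 0.605100
P(low oil pressure | warning light, overheating coolant loop) = 0.189000/0.605100 ≈ 0.312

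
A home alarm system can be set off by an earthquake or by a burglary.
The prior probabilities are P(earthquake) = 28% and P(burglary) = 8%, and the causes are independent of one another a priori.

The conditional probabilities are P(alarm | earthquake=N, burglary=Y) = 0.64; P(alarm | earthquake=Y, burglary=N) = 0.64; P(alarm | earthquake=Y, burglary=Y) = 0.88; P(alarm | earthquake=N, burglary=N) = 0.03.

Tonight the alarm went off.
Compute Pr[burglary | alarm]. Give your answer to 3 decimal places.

Numerator (weight on configurations with burglary): 0.036864 + 0.019712 = 0.056576
Normalizer over all consistent configurations: 0.03*0.72*0.92 + 0.64*0.72*0.08 + 0.64*0.28*0.92 + 0.88*0.28*0.08 = 0.241312
Posterior = 0.056576 / 0.241312 ≈ 0.234

Pr[burglary | alarm] ≈ 0.234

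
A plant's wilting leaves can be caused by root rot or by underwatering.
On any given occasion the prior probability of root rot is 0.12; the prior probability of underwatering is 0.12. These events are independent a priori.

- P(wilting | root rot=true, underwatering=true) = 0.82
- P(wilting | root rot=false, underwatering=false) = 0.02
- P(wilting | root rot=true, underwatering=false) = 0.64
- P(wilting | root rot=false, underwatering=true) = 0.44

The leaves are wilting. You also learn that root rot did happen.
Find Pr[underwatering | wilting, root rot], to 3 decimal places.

Pr[underwatering | wilting, root rot] ≈ 0.149

By total probability over both values of underwatering:
  P(wilting | root rot) = 0.64*0.88 + 0.82*0.12
        = 0.563200 + 0.098400 = 0.661600
Configurations with underwatering contribute 0.098400, so
  P(underwatering | wilting, root rot) = 0.098400 / 0.661600 ≈ 0.149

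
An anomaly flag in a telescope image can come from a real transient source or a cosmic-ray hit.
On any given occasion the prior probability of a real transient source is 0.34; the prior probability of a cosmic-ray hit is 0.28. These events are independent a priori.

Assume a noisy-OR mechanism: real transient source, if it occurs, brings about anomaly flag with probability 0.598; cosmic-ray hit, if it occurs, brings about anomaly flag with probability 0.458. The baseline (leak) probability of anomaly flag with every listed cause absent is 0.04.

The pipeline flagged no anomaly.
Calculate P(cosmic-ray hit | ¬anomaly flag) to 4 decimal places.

Under noisy-OR, P(anomaly flag | causes) = 1 − (1−0.04)·∏(1−qᵢ) over the active causes.
P(¬anomaly flag) = 0.96*0.66*0.72 + 0.52032*0.66*0.28 + 0.38592*0.34*0.72 + 0.209169*0.34*0.28 = 0.456192 + 0.096155 + 0.094473 + 0.019913 = 0.666733
The cosmic-ray hit-present share is 0.096155 + 0.019913 = 0.116068.
P(cosmic-ray hit | ¬anomaly flag) = 0.116068 / 0.666733 ≈ 0.1741

P(cosmic-ray hit | ¬anomaly flag) ≈ 0.1741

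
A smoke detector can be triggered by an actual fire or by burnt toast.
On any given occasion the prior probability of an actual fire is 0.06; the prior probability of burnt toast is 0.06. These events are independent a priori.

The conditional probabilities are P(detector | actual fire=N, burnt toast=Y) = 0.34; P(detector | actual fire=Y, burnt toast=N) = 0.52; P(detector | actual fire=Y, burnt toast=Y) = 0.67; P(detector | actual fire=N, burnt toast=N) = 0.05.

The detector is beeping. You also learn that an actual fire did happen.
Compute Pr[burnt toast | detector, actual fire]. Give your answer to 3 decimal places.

Pr[burnt toast | detector, actual fire] ≈ 0.076

By total probability over both values of burnt toast:
  P(detector | actual fire) = 0.52×0.94 + 0.67×0.06
        = 0.488800 + 0.040200 = 0.529000
The terms with burnt toast present sum to 0.040200, so
  P(burnt toast | detector, actual fire) = 0.040200 / 0.529000 ≈ 0.076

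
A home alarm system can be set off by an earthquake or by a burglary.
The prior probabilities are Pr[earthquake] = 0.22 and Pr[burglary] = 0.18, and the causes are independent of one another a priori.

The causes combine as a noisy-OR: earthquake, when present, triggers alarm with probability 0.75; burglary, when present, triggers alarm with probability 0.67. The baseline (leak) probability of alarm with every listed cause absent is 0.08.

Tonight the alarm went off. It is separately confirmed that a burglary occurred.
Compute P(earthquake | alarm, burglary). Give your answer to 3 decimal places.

P(earthquake | alarm, burglary) ≈ 0.272

Under noisy-OR, P(alarm | causes) = 1 − (1−0.08)·∏(1−qᵢ) over the active causes.
P(alarm | burglary) = 0.6964*0.78 + 0.9241*0.22 = 0.543192 + 0.203302 = 0.746494
Of this, 0.203302 comes from 0.9241*0.22 (the earthquake=true cases).
So P(earthquake | alarm, burglary) = 0.203302/0.746494 ≈ 0.272.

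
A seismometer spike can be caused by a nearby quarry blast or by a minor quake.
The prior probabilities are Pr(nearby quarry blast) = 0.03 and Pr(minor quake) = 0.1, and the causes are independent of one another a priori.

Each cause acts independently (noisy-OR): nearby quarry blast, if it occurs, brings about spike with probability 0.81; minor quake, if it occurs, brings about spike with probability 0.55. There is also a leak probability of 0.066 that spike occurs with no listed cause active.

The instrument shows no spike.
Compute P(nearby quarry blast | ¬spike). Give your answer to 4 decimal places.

Under noisy-OR, P(spike | causes) = 1 − (1−0.066)·∏(1−qᵢ) over the active causes.
Numerator (weight on configurations with nearby quarry blast): 0.004791 + 0.000240 = 0.005031
Normalizer over all consistent configurations: 0.934*0.97*0.9 + 0.4203*0.97*0.1 + 0.17746*0.03*0.9 + 0.079857*0.03*0.1 = 0.861182
Posterior = 0.005031 / 0.861182 ≈ 0.0058

P(nearby quarry blast | ¬spike) ≈ 0.0058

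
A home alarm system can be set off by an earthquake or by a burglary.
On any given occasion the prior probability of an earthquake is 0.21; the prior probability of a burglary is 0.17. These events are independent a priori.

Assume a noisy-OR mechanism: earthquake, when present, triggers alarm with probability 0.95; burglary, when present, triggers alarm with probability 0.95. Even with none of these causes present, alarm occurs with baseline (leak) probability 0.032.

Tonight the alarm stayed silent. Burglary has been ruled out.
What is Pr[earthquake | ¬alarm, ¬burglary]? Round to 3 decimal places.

Pr[earthquake | ¬alarm, ¬burglary] ≈ 0.013

Under noisy-OR, P(alarm | causes) = 1 − (1−0.032)·∏(1−qᵢ) over the active causes.
Numerator (weight on configurations with earthquake): 0.0484*0.21 = 0.010164
Normalizer over all consistent configurations: 0.968*0.79 + 0.0484*0.21 = 0.774884
Posterior = 0.010164 / 0.774884 ≈ 0.013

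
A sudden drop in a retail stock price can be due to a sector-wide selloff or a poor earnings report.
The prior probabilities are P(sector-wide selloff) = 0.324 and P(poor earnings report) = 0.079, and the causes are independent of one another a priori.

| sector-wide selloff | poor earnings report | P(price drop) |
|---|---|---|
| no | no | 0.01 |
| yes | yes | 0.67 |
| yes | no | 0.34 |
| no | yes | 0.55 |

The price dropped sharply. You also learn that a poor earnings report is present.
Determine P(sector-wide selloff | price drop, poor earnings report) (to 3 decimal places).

P(sector-wide selloff | price drop, poor earnings report) ≈ 0.369

Weight on sector-wide selloff=true, given the evidence: 0.67×0.324 = 0.217080
Denominator P(price drop | poor earnings report): 0.55×0.676 + 0.67×0.324 = 0.588880
Posterior = 0.217080 / 0.588880 ≈ 0.369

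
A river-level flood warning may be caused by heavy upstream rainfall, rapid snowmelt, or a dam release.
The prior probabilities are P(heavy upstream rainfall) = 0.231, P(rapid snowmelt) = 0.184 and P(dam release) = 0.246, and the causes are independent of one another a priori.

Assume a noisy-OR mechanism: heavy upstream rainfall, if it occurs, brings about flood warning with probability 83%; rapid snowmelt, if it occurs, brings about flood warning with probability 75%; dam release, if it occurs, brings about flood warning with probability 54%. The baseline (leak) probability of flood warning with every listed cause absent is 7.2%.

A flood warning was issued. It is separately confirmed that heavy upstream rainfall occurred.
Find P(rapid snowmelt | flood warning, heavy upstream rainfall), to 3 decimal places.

P(rapid snowmelt | flood warning, heavy upstream rainfall) ≈ 0.201

Under noisy-OR, P(flood warning | causes) = 1 − (1−0.072)·∏(1−qᵢ) over the active causes.
Enumerate the 4 (rapid snowmelt, dam release) configurations and weight by the priors:
  P(flood warning | heavy upstream rainfall) = 0.84224×0.816×0.754 + 0.92743×0.816×0.246 + 0.96056×0.184×0.754 + 0.981858×0.184×0.246
        = 0.518200 + 0.186169 + 0.133264 + 0.044443 = 0.882076
The terms with rapid snowmelt present sum to 0.177707, so
  P(rapid snowmelt | flood warning, heavy upstream rainfall) = 0.177707 / 0.882076 ≈ 0.201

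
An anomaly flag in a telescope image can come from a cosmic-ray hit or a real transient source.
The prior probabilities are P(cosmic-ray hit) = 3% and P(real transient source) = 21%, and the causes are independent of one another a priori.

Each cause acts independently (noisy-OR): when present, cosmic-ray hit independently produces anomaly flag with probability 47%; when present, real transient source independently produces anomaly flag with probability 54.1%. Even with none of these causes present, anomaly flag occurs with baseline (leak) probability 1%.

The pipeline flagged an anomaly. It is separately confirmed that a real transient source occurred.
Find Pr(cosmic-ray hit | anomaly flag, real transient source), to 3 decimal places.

Pr(cosmic-ray hit | anomaly flag, real transient source) ≈ 0.041

Under noisy-OR, P(anomaly flag | causes) = 1 − (1−0.01)·∏(1−qᵢ) over the active causes.
By total probability over both values of cosmic-ray hit:
  P(anomaly flag | real transient source) = 0.54559·0.97 + 0.759163·0.03
        = 0.529222 + 0.022775 = 0.551997
The terms with cosmic-ray hit present sum to 0.022775, so
  P(cosmic-ray hit | anomaly flag, real transient source) = 0.022775 / 0.551997 ≈ 0.041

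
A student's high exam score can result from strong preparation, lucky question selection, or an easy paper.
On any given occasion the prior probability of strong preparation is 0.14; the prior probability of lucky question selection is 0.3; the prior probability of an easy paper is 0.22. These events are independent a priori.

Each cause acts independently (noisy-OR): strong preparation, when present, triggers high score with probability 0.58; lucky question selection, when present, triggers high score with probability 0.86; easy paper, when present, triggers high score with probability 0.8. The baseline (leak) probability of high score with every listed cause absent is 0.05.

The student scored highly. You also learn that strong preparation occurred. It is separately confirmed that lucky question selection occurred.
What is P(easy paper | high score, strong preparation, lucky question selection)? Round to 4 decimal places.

Under noisy-OR, P(high score | causes) = 1 − (1−0.05)·∏(1−qᵢ) over the active causes.
By total probability over both values of easy paper:
  P(high score | strong preparation, lucky question selection) = 0.94414·0.78 + 0.988828·0.22
        = 0.736429 + 0.217542 = 0.953971
The terms with easy paper present sum to 0.217542, so
  P(easy paper | high score, strong preparation, lucky question selection) = 0.217542 / 0.953971 ≈ 0.2280

P(easy paper | high score, strong preparation, lucky question selection) ≈ 0.2280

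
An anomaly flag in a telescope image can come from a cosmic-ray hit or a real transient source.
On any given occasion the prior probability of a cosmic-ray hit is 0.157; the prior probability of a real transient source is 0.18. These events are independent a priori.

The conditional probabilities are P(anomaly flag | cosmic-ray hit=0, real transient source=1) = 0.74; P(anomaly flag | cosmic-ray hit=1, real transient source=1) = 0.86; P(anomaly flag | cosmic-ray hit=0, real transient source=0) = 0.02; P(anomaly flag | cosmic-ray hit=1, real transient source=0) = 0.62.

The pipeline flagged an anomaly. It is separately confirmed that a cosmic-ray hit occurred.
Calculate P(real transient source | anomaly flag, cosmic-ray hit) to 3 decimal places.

P(real transient source | anomaly flag, cosmic-ray hit) ≈ 0.233

Numerator (weight on configurations with real transient source): 0.86×0.18 = 0.154800
Normalizer over all consistent configurations: 0.62×0.82 + 0.86×0.18 = 0.663200
P(real transient source | anomaly flag, cosmic-ray hit) = 0.154800/0.663200 ≈ 0.233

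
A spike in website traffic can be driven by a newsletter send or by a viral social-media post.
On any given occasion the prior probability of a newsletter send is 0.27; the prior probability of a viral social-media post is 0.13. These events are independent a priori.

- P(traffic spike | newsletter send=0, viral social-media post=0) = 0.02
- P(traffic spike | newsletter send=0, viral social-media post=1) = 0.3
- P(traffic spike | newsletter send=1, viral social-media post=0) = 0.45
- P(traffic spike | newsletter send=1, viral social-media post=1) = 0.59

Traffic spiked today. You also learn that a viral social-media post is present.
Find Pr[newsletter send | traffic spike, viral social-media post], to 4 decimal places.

Enumerate both values of newsletter send and weight by the priors:
  P(traffic spike | viral social-media post) = 0.3×0.73 + 0.59×0.27
        = 0.219000 + 0.159300 = 0.378300
Configurations with newsletter send contribute 0.159300, so
  P(newsletter send | traffic spike, viral social-media post) = 0.159300 / 0.378300 ≈ 0.4211

Pr[newsletter send | traffic spike, viral social-media post] ≈ 0.4211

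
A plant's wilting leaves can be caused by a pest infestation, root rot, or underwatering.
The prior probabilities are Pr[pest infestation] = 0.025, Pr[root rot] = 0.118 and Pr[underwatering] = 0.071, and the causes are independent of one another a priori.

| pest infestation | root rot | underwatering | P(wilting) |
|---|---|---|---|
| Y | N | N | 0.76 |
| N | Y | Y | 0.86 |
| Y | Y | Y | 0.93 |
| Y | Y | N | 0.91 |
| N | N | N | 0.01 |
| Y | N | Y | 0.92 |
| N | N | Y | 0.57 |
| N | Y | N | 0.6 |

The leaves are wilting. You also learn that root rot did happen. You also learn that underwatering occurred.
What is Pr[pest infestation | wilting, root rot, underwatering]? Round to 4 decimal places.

Weight on pest infestation=true, given the evidence: 0.93*0.025 = 0.023250
Normalizer over all consistent configurations: 0.86*0.975 + 0.93*0.025 = 0.861750
Posterior = 0.023250 / 0.861750 ≈ 0.0270

Pr[pest infestation | wilting, root rot, underwatering] ≈ 0.0270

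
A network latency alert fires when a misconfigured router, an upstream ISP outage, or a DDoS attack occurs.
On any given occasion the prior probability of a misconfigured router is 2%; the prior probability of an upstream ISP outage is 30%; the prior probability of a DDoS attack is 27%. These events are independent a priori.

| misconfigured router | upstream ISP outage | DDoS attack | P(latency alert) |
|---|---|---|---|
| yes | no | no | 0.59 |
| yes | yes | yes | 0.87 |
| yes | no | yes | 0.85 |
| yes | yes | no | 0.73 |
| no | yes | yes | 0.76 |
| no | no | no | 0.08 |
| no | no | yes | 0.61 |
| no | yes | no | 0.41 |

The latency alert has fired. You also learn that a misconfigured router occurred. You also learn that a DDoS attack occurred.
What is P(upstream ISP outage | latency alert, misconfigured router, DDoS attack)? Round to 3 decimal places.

P(upstream ISP outage | latency alert, misconfigured router, DDoS attack) ≈ 0.305

P(latency alert | misconfigured router, DDoS attack) = 0.85*0.7 + 0.87*0.3 = 0.595000 + 0.261000 = 0.856000
The upstream ISP outage-present share is 0.87*0.3 = 0.261000.
So P(upstream ISP outage | latency alert, misconfigured router, DDoS attack) = 0.261000/0.856000 ≈ 0.305.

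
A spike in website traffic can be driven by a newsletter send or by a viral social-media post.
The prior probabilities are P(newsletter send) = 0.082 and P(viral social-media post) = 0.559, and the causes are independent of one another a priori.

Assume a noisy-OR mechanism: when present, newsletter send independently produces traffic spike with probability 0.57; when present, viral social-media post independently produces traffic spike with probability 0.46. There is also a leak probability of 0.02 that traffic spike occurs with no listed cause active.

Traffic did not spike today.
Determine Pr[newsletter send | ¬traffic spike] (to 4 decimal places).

Under noisy-OR, P(traffic spike | causes) = 1 − (1−0.02)·∏(1−qᵢ) over the active causes.
Weight on newsletter send=true, given the evidence: 0.015239 + 0.010431 = 0.025670
Denominator P(¬traffic spike): 0.98*0.918*0.441 + 0.5292*0.918*0.559 + 0.4214*0.082*0.441 + 0.227556*0.082*0.559 = 0.693976
Posterior = 0.025670 / 0.693976 ≈ 0.0370

Pr[newsletter send | ¬traffic spike] ≈ 0.0370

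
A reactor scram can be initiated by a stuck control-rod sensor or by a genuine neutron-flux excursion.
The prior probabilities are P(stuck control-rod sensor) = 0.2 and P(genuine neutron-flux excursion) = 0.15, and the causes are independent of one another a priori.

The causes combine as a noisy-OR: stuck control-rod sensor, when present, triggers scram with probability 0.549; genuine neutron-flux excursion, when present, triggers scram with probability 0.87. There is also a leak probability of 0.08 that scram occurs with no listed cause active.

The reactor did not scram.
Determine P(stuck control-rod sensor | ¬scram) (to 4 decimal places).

Under noisy-OR, P(scram | causes) = 1 − (1−0.08)·∏(1−qᵢ) over the active causes.
By total probability over the 4 (stuck control-rod sensor, genuine neutron-flux excursion) configurations:
  P(¬scram) = 0.92×0.8×0.85 + 0.1196×0.8×0.15 + 0.41492×0.2×0.85 + 0.05394×0.2×0.15
        = 0.625600 + 0.014352 + 0.070536 + 0.001618 = 0.712106
The terms with stuck control-rod sensor present sum to 0.072154, so
  P(stuck control-rod sensor | ¬scram) = 0.072154 / 0.712106 ≈ 0.1013

P(stuck control-rod sensor | ¬scram) ≈ 0.1013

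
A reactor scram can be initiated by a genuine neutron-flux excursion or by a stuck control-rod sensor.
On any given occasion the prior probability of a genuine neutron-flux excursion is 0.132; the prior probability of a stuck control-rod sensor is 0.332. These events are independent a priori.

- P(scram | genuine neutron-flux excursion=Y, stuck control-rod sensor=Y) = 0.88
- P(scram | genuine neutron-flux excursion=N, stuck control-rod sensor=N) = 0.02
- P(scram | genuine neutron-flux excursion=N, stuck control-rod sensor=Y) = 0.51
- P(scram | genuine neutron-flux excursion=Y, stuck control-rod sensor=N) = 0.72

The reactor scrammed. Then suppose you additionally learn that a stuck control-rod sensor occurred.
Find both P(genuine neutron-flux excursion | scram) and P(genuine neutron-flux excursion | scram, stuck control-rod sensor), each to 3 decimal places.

P(genuine neutron-flux excursion | scram) ≈ 0.392; P(genuine neutron-flux excursion | scram, stuck control-rod sensor) ≈ 0.208

P(scram) = 0.02×0.868×0.668 + 0.51×0.868×0.332 + 0.72×0.132×0.668 + 0.88×0.132×0.332 = 0.011596 + 0.146970 + 0.063487 + 0.038565 = 0.260618
Of this, 0.102052 comes from 0.063487 + 0.038565 (the genuine neutron-flux excursion=true cases).
P(genuine neutron-flux excursion | scram) = 0.102052 / 0.260618 ≈ 0.392

Now also conditioning on stuck control-rod sensor=true:
P(scram | stuck control-rod sensor) = 0.51*0.868 + 0.88*0.132 = 0.442680 + 0.116160 = 0.558840
Of this, 0.116160 comes from 0.88*0.132 (the genuine neutron-flux excursion=true cases).
P(genuine neutron-flux excursion | scram, stuck control-rod sensor) = 0.116160 / 0.558840 ≈ 0.208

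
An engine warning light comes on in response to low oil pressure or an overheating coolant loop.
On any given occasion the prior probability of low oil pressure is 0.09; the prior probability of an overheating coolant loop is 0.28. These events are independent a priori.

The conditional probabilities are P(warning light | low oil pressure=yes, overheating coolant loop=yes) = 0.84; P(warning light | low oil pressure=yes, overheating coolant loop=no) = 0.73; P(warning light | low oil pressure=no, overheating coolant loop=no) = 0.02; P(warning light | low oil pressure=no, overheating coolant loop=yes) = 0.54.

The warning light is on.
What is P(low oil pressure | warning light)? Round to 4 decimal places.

P(low oil pressure | warning light) ≈ 0.3124

Numerator (weight on configurations with low oil pressure): 0.047304 + 0.021168 = 0.068472
Denominator P(warning light): 0.02×0.91×0.72 + 0.54×0.91×0.28 + 0.73×0.09×0.72 + 0.84×0.09×0.28 = 0.219168
Posterior = 0.068472 / 0.219168 ≈ 0.3124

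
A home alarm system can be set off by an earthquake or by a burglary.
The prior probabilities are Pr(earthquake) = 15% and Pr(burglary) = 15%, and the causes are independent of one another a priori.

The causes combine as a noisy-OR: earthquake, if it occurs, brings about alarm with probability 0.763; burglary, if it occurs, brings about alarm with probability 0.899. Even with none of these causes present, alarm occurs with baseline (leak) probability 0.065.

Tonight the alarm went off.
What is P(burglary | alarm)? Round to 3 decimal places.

P(burglary | alarm) ≈ 0.485

Under noisy-OR, P(alarm | causes) = 1 − (1−0.065)·∏(1−qᵢ) over the active causes.
P(alarm) = 0.065*0.85*0.85 + 0.905565*0.85*0.15 + 0.778405*0.15*0.85 + 0.977619*0.15*0.15 = 0.046962 + 0.115460 + 0.099247 + 0.021996 = 0.283665
Restricting to configurations with burglary present: 0.115460 + 0.021996 = 0.137456.
So P(burglary | alarm) = 0.137456/0.283665 ≈ 0.485.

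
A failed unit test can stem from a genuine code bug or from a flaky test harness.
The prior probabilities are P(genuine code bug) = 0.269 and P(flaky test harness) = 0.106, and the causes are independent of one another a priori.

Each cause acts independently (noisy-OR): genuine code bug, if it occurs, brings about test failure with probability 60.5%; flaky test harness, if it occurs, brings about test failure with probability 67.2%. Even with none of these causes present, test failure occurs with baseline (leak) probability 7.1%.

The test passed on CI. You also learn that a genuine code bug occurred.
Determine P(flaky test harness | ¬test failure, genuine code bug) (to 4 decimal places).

Under noisy-OR, P(test failure | causes) = 1 − (1−0.071)·∏(1−qᵢ) over the active causes.
P(¬test failure | genuine code bug) = 0.366955*0.894 + 0.120361*0.106 = 0.328058 + 0.012758 = 0.340816
Restricting to configurations with flaky test harness present: 0.120361*0.106 = 0.012758.
So P(flaky test harness | ¬test failure, genuine code bug) = 0.012758/0.340816 ≈ 0.0374.

P(flaky test harness | ¬test failure, genuine code bug) ≈ 0.0374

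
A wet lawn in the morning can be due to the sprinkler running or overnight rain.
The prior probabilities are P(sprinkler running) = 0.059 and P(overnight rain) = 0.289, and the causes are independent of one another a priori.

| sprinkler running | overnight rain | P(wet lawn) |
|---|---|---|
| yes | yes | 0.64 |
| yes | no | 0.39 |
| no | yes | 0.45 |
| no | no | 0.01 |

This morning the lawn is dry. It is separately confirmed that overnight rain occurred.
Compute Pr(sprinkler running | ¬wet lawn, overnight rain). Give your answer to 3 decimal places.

Pr(sprinkler running | ¬wet lawn, overnight rain) ≈ 0.039

Numerator (weight on configurations with sprinkler running): 0.36*0.059 = 0.021240
Normalizer over all consistent configurations: 0.55*0.941 + 0.36*0.059 = 0.538790
Posterior = 0.021240 / 0.538790 ≈ 0.039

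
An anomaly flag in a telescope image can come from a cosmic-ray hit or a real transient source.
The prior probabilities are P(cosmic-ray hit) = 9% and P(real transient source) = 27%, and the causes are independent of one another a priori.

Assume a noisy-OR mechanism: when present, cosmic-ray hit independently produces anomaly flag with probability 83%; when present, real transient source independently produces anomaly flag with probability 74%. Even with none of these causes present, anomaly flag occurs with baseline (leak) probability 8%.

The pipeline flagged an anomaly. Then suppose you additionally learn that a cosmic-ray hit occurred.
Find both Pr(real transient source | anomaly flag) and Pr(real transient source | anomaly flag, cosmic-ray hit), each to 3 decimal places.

Under noisy-OR, P(anomaly flag | causes) = 1 − (1−0.08)·∏(1−qᵢ) over the active causes.
By total probability over the 4 (cosmic-ray hit, real transient source) configurations:
  P(anomaly flag) = 0.08×0.91×0.73 + 0.7608×0.91×0.27 + 0.8436×0.09×0.73 + 0.959336×0.09×0.27
        = 0.053144 + 0.186929 + 0.055425 + 0.023312 = 0.318810
Configurations with real transient source contribute 0.210241, so
  P(real transient source | anomaly flag) = 0.210241 / 0.318810 ≈ 0.659

With the extra evidence:
Sum P(anomaly flag|·) weighted by the priors over both values of real transient source:
  P(anomaly flag | cosmic-ray hit) = 0.8436×0.73 + 0.959336×0.27
        = 0.615828 + 0.259021 = 0.874849
Configurations with real transient source contribute 0.259021, so
  P(real transient source | anomaly flag, cosmic-ray hit) = 0.259021 / 0.874849 ≈ 0.296
The drop from 0.659 to 0.296 is the explaining-away (discounting) effect.

Pr(real transient source | anomaly flag) ≈ 0.659; Pr(real transient source | anomaly flag, cosmic-ray hit) ≈ 0.296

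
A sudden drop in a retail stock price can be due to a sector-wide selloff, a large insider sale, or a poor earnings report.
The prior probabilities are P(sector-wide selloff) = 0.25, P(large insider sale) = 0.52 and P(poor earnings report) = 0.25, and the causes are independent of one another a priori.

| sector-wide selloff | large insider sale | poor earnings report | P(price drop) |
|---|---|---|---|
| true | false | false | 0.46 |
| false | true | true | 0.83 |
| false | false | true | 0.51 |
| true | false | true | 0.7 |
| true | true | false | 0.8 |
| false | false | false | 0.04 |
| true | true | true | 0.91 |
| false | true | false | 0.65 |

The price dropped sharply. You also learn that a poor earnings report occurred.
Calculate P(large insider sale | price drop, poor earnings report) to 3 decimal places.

P(large insider sale | price drop, poor earnings report) ≈ 0.623

By total probability over the 4 (sector-wide selloff, large insider sale) configurations:
  P(price drop | poor earnings report) = 0.51×0.75×0.48 + 0.83×0.75×0.52 + 0.7×0.25×0.48 + 0.91×0.25×0.52
        = 0.183600 + 0.323700 + 0.084000 + 0.118300 = 0.709600
The terms with large insider sale present sum to 0.442000, so
  P(large insider sale | price drop, poor earnings report) = 0.442000 / 0.709600 ≈ 0.623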